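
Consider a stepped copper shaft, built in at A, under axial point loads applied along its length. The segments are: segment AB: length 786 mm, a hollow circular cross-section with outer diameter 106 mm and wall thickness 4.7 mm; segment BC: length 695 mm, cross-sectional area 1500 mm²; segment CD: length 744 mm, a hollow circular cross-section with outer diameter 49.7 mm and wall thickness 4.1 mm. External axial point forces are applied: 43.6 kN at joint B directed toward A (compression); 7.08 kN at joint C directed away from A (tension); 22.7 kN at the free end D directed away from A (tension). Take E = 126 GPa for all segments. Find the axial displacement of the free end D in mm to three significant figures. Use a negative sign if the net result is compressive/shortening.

0.280 mm

Internal axial forces (sectioning from the free end, tension +): N_CD = 22.7 kN, N_BC = 29.78 kN, N_AB = -13.82 kN.
A_AB = 1496 mm².
A_CD = 587.4 mm².
δ_AB = -13820·786/(1496·126000) = -0.05764 mm
δ_BC = 29780·695/(1500·126000) = 0.1095 mm
δ_CD = 22700·744/(587.4·126000) = 0.2282 mm
δ = Σδ_i = 0.2801 mm.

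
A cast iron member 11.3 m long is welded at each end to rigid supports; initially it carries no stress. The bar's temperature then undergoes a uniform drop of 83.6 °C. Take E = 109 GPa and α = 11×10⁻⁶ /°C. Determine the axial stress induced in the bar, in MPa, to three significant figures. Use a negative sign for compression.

100 MPa

Free thermal expansion αLΔT = 11e-6 · 11300 · -83.6 = -10.39 mm.
The walls impose strain ε = −(-10.39)/11300 = 9.1960e-04; σ = Eε = 109000 · 9.1960e-04 = 100.2 MPa.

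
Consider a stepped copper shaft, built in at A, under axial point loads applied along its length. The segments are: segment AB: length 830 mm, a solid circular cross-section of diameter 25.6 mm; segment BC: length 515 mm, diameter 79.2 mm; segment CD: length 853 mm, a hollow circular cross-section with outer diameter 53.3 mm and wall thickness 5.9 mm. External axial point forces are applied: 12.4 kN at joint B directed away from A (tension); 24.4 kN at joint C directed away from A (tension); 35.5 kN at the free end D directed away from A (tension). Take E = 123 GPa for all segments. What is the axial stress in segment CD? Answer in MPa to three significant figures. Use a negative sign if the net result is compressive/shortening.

40.4 MPa

Internal axial forces (sectioning from the free end, tension +): N_CD = 35.5 kN, N_BC = 59.9 kN, N_AB = 72.3 kN.
A_CD = 878.6 mm².
σ_CD = N_CD/A_CD = 35500/878.6 = 40.41 MPa.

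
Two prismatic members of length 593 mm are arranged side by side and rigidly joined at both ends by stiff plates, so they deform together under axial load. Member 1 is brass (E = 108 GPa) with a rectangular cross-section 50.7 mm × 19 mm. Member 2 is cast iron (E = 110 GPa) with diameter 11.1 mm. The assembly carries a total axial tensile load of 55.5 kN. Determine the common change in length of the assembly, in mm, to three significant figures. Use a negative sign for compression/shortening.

A_1 = 963.3 mm².
A_2 = 96.77 mm².
Equal strain + equilibrium ⇒ each member carries load in proportion to AE: A₁E₁ = 104000000 N, A₂E₂ = 10640000 N, ΣAE = 114700000 N.
δ = PL/ΣAE = 55500·593/114700000 = 0.287 mm.

0.287 mm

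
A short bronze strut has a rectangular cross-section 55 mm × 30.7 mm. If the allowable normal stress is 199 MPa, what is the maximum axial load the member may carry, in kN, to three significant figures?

336 kN

A = 1688 mm².
P_max = σ_allow · A = 199 · 1688 = 336000 N = 336 kN.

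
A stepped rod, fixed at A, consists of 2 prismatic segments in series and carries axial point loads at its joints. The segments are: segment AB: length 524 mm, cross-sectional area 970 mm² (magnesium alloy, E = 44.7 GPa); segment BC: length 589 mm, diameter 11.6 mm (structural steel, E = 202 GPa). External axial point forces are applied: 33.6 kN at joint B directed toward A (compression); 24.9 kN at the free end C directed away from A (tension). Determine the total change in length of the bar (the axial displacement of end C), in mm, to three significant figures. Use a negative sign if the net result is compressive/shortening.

0.582 mm

Internal axial forces (sectioning from the free end, tension +): N_BC = 24.9 kN, N_AB = -8.7 kN.
A_BC = 105.7 mm².
δ_AB = -8700·524/(970·44700) = -0.1051 mm
δ_BC = 24900·589/(105.7·202000) = 0.687 mm
δ = Σδ_i = 0.5819 mm.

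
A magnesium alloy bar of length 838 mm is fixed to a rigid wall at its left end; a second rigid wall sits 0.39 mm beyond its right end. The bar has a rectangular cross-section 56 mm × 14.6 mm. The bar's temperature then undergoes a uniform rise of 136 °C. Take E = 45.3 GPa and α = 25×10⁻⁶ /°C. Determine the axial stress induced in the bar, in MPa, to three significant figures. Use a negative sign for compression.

Free thermal expansion αLΔT = 25e-6 · 838 · 136 = 2.849 mm.
The walls engage after the gap closes; constrained expansion = 2.849 − 0.39 = 2.459 mm.
The walls impose strain ε = −(2.459)/838 = -2.9346e-03; σ = Eε = 45300 · -2.9346e-03 = -132.9 MPa.

-133 MPa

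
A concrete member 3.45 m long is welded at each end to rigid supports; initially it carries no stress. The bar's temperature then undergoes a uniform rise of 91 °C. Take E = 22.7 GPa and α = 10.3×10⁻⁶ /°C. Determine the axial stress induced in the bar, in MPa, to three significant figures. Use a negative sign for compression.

Free thermal expansion αLΔT = 10.3e-6 · 3450 · 91 = 3.234 mm.
The walls impose strain ε = −(3.234)/3450 = -9.3730e-04; σ = Eε = 22700 · -9.3730e-04 = -21.28 MPa.

-21.3 MPa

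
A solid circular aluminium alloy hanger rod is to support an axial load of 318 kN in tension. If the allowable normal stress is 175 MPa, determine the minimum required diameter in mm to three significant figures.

48.1 mm

Required area A ≥ P/σ_allow = 318000/175 = 1817 mm².
For a solid circular section, d ≥ √(4A/π) = 48.1 mm.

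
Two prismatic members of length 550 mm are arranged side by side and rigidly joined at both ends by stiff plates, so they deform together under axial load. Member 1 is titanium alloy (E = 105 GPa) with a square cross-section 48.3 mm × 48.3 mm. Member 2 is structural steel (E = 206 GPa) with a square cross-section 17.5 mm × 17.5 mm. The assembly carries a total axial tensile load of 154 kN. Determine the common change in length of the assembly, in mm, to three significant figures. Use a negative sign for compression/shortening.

0.275 mm

A_1 = 2333 mm².
A_2 = 306.2 mm².
Equal strain + equilibrium ⇒ each member carries load in proportion to AE: A₁E₁ = 245000000 N, A₂E₂ = 63090000 N, ΣAE = 308000000 N.
δ = PL/ΣAE = 154000·550/308000000 = 0.275 mm.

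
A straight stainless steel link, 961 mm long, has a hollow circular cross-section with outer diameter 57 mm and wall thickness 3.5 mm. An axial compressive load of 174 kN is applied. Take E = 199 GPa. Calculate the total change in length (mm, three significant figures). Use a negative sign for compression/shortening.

A = 588.3 mm².
δ_mech = NL/(AE) = -174000·961/(588.3·199000) = -1.428 mm.

-1.43 mm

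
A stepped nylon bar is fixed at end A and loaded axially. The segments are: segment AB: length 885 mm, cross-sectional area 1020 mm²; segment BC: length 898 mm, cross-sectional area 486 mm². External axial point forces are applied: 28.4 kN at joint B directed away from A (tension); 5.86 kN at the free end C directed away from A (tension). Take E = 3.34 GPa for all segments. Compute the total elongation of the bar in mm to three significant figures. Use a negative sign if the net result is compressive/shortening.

Internal axial forces (sectioning from the free end, tension +): N_BC = 5.86 kN, N_AB = 34.26 kN.
δ_AB = 34260·885/(1020·3340) = 8.9 mm
δ_BC = 5860·898/(486·3340) = 3.242 mm
δ = Σδ_i = 12.14 mm.

12.1 mm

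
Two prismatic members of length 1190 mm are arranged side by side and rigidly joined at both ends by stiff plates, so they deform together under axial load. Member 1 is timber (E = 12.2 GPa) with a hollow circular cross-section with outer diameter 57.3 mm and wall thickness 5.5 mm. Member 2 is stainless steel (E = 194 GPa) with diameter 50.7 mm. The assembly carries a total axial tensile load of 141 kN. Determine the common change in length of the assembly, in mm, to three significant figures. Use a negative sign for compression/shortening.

A_1 = 895 mm².
A_2 = 2019 mm².
Equal strain + equilibrium ⇒ each member carries load in proportion to AE: A₁E₁ = 10920000 N, A₂E₂ = 391700000 N, ΣAE = 402600000 N.
δ = PL/ΣAE = 141000·1190/402600000 = 0.4168 mm.

0.417 mm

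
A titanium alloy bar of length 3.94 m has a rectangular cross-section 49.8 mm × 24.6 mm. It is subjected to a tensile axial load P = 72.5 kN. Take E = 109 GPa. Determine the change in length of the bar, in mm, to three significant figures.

A = 1225 mm².
δ_mech = NL/(AE) = 72500·3940/(1225·109000) = 2.139 mm.

2.14 mm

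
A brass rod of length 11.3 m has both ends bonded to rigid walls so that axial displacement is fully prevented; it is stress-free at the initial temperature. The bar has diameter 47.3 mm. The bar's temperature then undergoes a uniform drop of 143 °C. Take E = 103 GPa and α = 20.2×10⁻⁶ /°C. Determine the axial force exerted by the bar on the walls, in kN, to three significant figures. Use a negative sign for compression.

Free thermal expansion αLΔT = 20.2e-6 · 11300 · -143 = -32.64 mm.
The walls impose strain ε = −(-32.64)/11300 = 2.8886e-03; σ = Eε = 103000 · 2.8886e-03 = 297.5 MPa.
Wall reaction R = σ·A = 297.5·1757 = 522800 N = 522.8 kN.

523 kN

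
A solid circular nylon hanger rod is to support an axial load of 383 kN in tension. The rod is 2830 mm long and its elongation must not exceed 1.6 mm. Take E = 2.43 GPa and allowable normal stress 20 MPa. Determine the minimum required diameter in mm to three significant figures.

596 mm

Required area A ≥ P/σ_allow = 383000/20 = 19150 mm².
For a solid circular section, d ≥ √(4A/π) = 156.1 mm.
Elongation limit: A ≥ PL/(Eδ_allow) = 383000·2830/(2430·1.6) = 278800 mm² ⇒ d ≥ 595.8 mm.
The elongation limit governs.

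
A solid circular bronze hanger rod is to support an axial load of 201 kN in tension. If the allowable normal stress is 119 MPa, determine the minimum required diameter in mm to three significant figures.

Required area A ≥ P/σ_allow = 201000/119 = 1689 mm².
For a solid circular section, d ≥ √(4A/π) = 46.37 mm.

46.4 mm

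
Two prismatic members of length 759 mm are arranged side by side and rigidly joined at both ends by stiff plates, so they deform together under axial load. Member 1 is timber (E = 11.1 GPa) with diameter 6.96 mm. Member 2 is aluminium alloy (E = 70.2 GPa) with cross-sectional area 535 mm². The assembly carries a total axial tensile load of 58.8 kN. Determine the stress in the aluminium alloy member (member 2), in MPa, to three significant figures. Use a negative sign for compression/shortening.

109 MPa

A_1 = 38.05 mm².
Equal strain + equilibrium ⇒ each member carries load in proportion to AE: A₁E₁ = 422300 N, A₂E₂ = 37560000 N, ΣAE = 37980000 N.
σ₂ = P·E₂/ΣAE = 58800·70200/37980000 = 108.7 MPa.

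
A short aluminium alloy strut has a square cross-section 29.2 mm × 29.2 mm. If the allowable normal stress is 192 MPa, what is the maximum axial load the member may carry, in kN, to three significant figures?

A = 852.6 mm².
P_max = σ_allow · A = 192 · 852.6 = 163700 N = 163.7 kN.

164 kN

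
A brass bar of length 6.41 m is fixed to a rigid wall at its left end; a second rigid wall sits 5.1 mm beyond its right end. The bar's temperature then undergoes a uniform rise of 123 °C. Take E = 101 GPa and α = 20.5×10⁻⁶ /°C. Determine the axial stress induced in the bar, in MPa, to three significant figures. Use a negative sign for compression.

Free thermal expansion αLΔT = 20.5e-6 · 6410 · 123 = 16.16 mm.
The walls engage after the gap closes; constrained expansion = 16.16 − 5.1 = 11.06 mm.
The walls impose strain ε = −(11.06)/6410 = -1.7259e-03; σ = Eε = 101000 · -1.7259e-03 = -174.3 MPa.

-174 MPa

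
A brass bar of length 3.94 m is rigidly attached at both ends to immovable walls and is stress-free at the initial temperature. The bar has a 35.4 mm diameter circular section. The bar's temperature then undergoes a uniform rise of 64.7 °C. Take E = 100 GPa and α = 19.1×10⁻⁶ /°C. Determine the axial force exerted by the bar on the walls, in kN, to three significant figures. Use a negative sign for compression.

-122 kN

Free thermal expansion αLΔT = 19.1e-6 · 3940 · 64.7 = 4.869 mm.
The walls impose strain ε = −(4.869)/3940 = -1.2358e-03; σ = Eε = 100000 · -1.2358e-03 = -123.6 MPa.
Wall reaction R = σ·A = -123.6·984.2 = -121600 N = -121.6 kN.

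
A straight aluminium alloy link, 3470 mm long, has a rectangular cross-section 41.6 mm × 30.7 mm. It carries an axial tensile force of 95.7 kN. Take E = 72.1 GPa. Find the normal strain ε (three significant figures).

0.00104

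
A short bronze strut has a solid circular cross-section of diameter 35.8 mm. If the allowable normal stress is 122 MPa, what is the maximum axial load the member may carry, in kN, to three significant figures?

A = 1007 mm².
P_max = σ_allow · A = 122 · 1007 = 122800 N = 122.8 kN.

123 kN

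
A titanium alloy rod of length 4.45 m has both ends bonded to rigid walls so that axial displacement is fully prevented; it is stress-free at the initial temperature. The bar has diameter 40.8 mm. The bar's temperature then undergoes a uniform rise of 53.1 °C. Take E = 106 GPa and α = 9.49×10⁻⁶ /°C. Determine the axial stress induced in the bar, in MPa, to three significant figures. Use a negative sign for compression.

-53.4 MPa

Free thermal expansion αLΔT = 9.49e-6 · 4450 · 53.1 = 2.242 mm.
The walls impose strain ε = −(2.242)/4450 = -5.0392e-04; σ = Eε = 106000 · -5.0392e-04 = -53.42 MPa.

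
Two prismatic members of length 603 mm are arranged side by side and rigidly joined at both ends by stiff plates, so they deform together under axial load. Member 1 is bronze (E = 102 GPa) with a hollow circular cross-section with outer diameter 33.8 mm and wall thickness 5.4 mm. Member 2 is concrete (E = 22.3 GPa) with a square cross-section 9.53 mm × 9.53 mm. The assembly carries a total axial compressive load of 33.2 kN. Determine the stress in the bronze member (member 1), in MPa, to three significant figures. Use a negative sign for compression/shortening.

-66.2 MPa

A_1 = 481.8 mm².
A_2 = 90.82 mm².
Equal strain + equilibrium ⇒ each member carries load in proportion to AE: A₁E₁ = 49140000 N, A₂E₂ = 2025000 N, ΣAE = 51170000 N.
σ₁ = P·E₁/ΣAE = -33200·102000/51170000 = -66.18 MPa.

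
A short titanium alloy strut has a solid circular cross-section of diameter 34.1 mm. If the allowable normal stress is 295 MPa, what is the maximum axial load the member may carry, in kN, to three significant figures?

269 kN

A = 913.3 mm².
P_max = σ_allow · A = 295 · 913.3 = 269400 N = 269.4 kN.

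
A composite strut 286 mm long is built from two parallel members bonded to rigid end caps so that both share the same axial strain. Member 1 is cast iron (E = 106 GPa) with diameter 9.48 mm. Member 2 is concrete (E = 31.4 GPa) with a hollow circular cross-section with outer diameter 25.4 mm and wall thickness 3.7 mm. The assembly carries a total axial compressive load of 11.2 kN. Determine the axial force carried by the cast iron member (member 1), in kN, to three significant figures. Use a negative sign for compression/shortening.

A_1 = 70.58 mm².
A_2 = 252.2 mm².
Equal strain + equilibrium ⇒ each member carries load in proportion to AE: A₁E₁ = 7482000 N, A₂E₂ = 7920000 N, ΣAE = 15400000 N.
F₁ = P·A₁E₁/ΣAE = -11200·7482000/15400000 = -5441 N.

-5.44 kN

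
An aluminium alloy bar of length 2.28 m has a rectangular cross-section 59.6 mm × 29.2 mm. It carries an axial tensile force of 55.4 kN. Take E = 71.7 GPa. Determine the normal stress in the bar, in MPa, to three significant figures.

A = 1740 mm².
σ = N/A = 55400/1740 = 31.83 MPa.

31.8 MPa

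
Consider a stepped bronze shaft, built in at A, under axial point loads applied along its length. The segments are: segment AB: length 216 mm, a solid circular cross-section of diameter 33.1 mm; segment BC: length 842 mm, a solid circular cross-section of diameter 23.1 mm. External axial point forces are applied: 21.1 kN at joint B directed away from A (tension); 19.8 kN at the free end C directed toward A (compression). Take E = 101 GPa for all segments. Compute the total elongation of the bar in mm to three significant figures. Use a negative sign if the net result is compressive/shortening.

Internal axial forces (sectioning from the free end, tension +): N_BC = -19.8 kN, N_AB = 1.3 kN.
A_AB = 860.5 mm².
A_BC = 419.1 mm².
δ_AB = 1300·216/(860.5·101000) = 0.003231 mm
δ_BC = -19800·842/(419.1·101000) = -0.3939 mm
δ = Σδ_i = -0.3906 mm.

-0.391 mm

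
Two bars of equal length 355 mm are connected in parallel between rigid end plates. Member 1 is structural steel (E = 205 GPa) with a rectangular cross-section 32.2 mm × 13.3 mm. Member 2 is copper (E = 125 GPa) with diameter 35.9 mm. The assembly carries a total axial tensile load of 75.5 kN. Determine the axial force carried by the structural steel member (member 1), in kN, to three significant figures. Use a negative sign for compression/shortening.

30.9 kN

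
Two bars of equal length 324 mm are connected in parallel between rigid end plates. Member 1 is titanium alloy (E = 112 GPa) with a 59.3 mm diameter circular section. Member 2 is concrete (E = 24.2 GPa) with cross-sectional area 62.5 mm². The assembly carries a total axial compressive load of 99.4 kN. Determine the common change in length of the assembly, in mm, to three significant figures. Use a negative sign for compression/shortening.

-0.104 mm

A_1 = 2762 mm².
Equal strain + equilibrium ⇒ each member carries load in proportion to AE: A₁E₁ = 309300000 N, A₂E₂ = 1512000 N, ΣAE = 310800000 N.
δ = PL/ΣAE = -99400·324/310800000 = -0.1036 mm.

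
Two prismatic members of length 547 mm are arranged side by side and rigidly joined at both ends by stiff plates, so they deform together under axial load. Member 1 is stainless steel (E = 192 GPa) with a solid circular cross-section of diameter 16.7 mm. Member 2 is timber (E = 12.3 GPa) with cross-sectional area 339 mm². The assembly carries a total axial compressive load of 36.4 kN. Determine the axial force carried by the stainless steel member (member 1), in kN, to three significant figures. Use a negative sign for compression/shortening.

A_1 = 219 mm².
Equal strain + equilibrium ⇒ each member carries load in proportion to AE: A₁E₁ = 42060000 N, A₂E₂ = 4170000 N, ΣAE = 46230000 N.
F₁ = P·A₁E₁/ΣAE = -36400·42060000/46230000 = -33120 N.

-33.1 kN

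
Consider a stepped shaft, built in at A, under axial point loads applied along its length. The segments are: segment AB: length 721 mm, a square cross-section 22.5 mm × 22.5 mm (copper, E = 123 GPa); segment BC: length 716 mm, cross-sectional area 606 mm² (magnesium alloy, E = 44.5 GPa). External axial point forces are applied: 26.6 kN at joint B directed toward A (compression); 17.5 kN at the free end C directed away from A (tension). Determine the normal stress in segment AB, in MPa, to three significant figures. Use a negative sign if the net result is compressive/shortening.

Internal axial forces (sectioning from the free end, tension +): N_BC = 17.5 kN, N_AB = -9.1 kN.
A_AB = 506.2 mm².
σ_AB = N_AB/A_AB = -9100/506.2 = -17.98 MPa.

-18.0 MPa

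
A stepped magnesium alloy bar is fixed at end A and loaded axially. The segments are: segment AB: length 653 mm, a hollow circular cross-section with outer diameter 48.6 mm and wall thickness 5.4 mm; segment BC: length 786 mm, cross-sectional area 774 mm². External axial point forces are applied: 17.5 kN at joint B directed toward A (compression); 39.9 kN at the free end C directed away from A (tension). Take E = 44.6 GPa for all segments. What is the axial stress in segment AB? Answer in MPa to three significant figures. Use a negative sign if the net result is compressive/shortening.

Internal axial forces (sectioning from the free end, tension +): N_BC = 39.9 kN, N_AB = 22.4 kN.
A_AB = 732.9 mm².
σ_AB = N_AB/A_AB = 22400/732.9 = 30.56 MPa.

30.6 MPa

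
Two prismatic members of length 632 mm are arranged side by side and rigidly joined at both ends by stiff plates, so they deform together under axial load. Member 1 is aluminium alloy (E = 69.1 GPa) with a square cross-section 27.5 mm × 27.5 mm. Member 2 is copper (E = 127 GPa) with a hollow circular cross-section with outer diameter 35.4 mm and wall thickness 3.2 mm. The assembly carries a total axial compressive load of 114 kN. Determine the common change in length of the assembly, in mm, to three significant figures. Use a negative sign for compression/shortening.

-0.772 mm

A_1 = 756.2 mm².
A_2 = 323.7 mm².
Equal strain + equilibrium ⇒ each member carries load in proportion to AE: A₁E₁ = 52260000 N, A₂E₂ = 41110000 N, ΣAE = 93370000 N.
δ = PL/ΣAE = -114000·632/93370000 = -0.7717 mm.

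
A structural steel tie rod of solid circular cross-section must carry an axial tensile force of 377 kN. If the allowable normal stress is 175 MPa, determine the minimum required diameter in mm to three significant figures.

Required area A ≥ P/σ_allow = 377000/175 = 2154 mm².
For a solid circular section, d ≥ √(4A/π) = 52.37 mm.

52.4 mm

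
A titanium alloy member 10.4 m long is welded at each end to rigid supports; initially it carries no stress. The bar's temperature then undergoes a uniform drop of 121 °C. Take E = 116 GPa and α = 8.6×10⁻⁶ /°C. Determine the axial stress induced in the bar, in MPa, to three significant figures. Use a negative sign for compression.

121 MPa

Free thermal expansion αLΔT = 8.6e-6 · 10400 · -121 = -10.82 mm.
The walls impose strain ε = −(-10.82)/10400 = 1.0406e-03; σ = Eε = 116000 · 1.0406e-03 = 120.7 MPa.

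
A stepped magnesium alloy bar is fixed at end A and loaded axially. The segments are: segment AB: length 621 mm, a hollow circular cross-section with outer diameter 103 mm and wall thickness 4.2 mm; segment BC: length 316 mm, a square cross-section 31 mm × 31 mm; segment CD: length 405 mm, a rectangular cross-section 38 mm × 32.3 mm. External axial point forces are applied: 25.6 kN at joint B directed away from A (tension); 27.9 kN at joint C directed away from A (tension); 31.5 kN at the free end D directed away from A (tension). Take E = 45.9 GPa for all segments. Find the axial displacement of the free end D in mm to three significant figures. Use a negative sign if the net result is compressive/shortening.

1.53 mm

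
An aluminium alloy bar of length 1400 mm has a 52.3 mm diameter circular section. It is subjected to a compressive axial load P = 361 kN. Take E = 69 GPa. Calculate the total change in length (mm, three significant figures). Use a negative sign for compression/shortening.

A = 2148 mm².
δ_mech = NL/(AE) = -361000·1400/(2148·69000) = -3.41 mm.

-3.41 mm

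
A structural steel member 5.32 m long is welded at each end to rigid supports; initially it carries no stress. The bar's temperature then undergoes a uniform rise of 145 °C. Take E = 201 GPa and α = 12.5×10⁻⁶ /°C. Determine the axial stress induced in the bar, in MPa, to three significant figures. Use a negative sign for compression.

Free thermal expansion αLΔT = 12.5e-6 · 5320 · 145 = 9.643 mm.
The walls impose strain ε = −(9.643)/5320 = -1.8125e-03; σ = Eε = 201000 · -1.8125e-03 = -364.3 MPa.

-364 MPa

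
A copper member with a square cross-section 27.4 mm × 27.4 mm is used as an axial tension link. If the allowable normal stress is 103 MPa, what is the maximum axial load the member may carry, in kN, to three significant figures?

77.3 kN

A = 750.8 mm².
P_max = σ_allow · A = 103 · 750.8 = 77330 N = 77.33 kN.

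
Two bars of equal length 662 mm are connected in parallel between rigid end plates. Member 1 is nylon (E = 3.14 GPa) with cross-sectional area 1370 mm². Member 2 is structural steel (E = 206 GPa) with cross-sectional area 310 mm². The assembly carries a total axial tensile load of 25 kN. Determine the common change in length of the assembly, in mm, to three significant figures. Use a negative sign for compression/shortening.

0.243 mm

Equal strain + equilibrium ⇒ each member carries load in proportion to AE: A₁E₁ = 4302000 N, A₂E₂ = 63860000 N, ΣAE = 68160000 N.
δ = PL/ΣAE = 25000·662/68160000 = 0.2428 mm.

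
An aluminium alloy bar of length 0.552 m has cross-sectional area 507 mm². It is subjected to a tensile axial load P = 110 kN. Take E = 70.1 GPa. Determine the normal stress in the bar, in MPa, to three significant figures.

σ = N/A = 110000/507 = 217 MPa.

217 MPa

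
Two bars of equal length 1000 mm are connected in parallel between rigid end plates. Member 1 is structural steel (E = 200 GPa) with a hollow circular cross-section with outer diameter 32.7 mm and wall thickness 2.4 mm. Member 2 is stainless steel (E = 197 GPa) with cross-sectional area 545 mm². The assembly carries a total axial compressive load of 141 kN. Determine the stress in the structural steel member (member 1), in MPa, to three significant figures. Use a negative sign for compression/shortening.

A_1 = 228.5 mm².
Equal strain + equilibrium ⇒ each member carries load in proportion to AE: A₁E₁ = 45690000 N, A₂E₂ = 107400000 N, ΣAE = 153100000 N.
σ₁ = P·E₁/ΣAE = -141000·200000/153100000 = -184.2 MPa.

-184 MPa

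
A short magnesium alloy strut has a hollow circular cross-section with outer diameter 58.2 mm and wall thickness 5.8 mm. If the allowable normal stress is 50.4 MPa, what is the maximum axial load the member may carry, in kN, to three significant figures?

48.1 kN

A = 954.8 mm².
P_max = σ_allow · A = 50.4 · 954.8 = 48120 N = 48.12 kN.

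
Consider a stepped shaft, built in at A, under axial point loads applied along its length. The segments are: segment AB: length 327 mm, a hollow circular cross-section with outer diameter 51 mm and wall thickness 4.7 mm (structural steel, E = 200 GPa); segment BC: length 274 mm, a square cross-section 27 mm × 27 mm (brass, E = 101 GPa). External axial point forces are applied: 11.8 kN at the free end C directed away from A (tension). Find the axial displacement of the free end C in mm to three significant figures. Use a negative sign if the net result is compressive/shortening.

0.0721 mm

Internal axial forces (sectioning from the free end, tension +): N_BC = 11.8 kN, N_AB = 11.8 kN.
A_AB = 683.6 mm².
A_BC = 729 mm².
δ_AB = 11800·327/(683.6·200000) = 0.02822 mm
δ_BC = 11800·274/(729·101000) = 0.04391 mm
δ = Σδ_i = 0.07213 mm.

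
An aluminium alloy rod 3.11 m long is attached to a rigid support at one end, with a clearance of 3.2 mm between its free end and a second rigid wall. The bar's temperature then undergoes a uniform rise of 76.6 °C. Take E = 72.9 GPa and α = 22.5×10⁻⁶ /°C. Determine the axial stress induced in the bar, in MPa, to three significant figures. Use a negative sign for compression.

-50.6 MPa

Free thermal expansion αLΔT = 22.5e-6 · 3110 · 76.6 = 5.36 mm.
The walls engage after the gap closes; constrained expansion = 5.36 − 3.2 = 2.16 mm.
The walls impose strain ε = −(2.16)/3110 = -6.9456e-04; σ = Eε = 72900 · -6.9456e-04 = -50.63 MPa.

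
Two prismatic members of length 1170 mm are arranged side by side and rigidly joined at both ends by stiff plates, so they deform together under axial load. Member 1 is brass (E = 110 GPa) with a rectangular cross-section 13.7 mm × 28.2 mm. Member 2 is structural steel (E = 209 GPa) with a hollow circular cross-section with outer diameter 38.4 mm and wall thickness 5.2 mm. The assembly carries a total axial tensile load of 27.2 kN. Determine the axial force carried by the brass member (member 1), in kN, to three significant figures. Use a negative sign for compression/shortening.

7.42 kN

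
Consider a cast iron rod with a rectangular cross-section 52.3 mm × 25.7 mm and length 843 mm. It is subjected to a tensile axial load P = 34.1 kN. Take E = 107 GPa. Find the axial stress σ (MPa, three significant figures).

A = 1344 mm².
σ = N/A = 34100/1344 = 25.37 MPa.

25.4 MPa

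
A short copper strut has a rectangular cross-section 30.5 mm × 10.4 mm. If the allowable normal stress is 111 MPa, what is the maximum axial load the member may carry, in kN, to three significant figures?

A = 317.2 mm².
P_max = σ_allow · A = 111 · 317.2 = 35210 N = 35.21 kN.

35.2 kN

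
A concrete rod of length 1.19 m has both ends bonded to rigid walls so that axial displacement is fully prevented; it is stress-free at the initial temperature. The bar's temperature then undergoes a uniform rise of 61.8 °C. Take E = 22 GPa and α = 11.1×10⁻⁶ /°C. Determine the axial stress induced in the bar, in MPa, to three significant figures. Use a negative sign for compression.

Free thermal expansion αLΔT = 11.1e-6 · 1190 · 61.8 = 0.8163 mm.
The walls impose strain ε = −(0.8163)/1190 = -6.8598e-04; σ = Eε = 22000 · -6.8598e-04 = -15.09 MPa.

-15.1 MPa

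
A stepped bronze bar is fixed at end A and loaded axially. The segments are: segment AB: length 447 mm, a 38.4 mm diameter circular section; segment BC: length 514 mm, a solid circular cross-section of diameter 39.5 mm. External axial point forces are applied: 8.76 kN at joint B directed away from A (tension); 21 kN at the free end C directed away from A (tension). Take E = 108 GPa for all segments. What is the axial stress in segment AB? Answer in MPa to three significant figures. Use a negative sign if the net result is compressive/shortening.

Internal axial forces (sectioning from the free end, tension +): N_BC = 21 kN, N_AB = 29.76 kN.
A_AB = 1158 mm².
σ_AB = N_AB/A_AB = 29760/1158 = 25.7 MPa.

25.7 MPa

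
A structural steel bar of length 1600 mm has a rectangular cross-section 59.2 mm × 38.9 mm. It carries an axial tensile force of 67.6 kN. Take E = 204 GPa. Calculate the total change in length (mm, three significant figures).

0.230 mm

A = 2303 mm².
δ_mech = NL/(AE) = 67600·1600/(2303·204000) = 0.2302 mm.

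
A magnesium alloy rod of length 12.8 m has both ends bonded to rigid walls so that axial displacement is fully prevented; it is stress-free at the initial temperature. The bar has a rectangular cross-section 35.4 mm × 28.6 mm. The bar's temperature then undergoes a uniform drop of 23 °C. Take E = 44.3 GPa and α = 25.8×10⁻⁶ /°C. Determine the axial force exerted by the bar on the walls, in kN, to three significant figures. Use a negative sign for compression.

26.6 kN

Free thermal expansion αLΔT = 25.8e-6 · 12800 · -23 = -7.596 mm.
The walls impose strain ε = −(-7.596)/12800 = 5.9340e-04; σ = Eε = 44300 · 5.9340e-04 = 26.29 MPa.
Wall reaction R = σ·A = 26.29·1012 = 26610 N = 26.61 kN.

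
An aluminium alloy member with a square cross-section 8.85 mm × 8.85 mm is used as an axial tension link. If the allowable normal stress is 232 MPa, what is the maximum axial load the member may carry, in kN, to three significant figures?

18.2 kN

A = 78.32 mm².
P_max = σ_allow · A = 232 · 78.32 = 18170 N = 18.17 kN.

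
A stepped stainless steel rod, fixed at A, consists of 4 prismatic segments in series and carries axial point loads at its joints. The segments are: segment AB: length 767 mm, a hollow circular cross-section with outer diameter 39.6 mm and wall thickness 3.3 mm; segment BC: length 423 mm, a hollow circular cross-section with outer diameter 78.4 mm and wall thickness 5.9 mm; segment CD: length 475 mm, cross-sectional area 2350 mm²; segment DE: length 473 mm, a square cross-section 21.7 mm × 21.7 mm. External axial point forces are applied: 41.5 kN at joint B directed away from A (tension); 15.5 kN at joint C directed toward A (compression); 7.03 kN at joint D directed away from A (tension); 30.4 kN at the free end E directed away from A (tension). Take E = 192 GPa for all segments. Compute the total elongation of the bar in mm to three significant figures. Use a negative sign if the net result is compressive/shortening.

0.908 mm

Internal axial forces (sectioning from the free end, tension +): N_DE = 30.4 kN, N_CD = 37.43 kN, N_BC = 21.93 kN, N_AB = 63.43 kN.
A_AB = 376.3 mm².
A_BC = 1344 mm².
A_DE = 470.9 mm².
δ_AB = 63430·767/(376.3·192000) = 0.6733 mm
δ_BC = 21930·423/(1344·192000) = 0.03595 mm
δ_CD = 37430·475/(2350·192000) = 0.0394 mm
δ_DE = 30400·473/(470.9·192000) = 0.159 mm
δ = Σδ_i = 0.9077 mm.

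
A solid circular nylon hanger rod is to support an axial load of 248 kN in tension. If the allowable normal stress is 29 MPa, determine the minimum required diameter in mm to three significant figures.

104 mm

Required area A ≥ P/σ_allow = 248000/29 = 8552 mm².
For a solid circular section, d ≥ √(4A/π) = 104.3 mm.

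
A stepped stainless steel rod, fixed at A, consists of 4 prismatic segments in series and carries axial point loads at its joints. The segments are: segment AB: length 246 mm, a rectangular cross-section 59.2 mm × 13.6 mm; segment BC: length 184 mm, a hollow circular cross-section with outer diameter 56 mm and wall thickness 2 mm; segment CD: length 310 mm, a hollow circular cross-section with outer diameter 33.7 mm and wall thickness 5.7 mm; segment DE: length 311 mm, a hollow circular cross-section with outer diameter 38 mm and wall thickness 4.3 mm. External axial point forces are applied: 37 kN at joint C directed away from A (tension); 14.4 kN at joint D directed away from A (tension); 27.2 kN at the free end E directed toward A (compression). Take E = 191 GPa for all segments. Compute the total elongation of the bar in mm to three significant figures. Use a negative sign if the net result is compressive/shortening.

Internal axial forces (sectioning from the free end, tension +): N_DE = -27.2 kN, N_CD = -12.8 kN, N_BC = 24.2 kN, N_AB = 24.2 kN.
A_AB = 805.1 mm².
A_BC = 339.3 mm².
A_CD = 501.4 mm².
A_DE = 455.2 mm².
δ_AB = 24200·246/(805.1·191000) = 0.03871 mm
δ_BC = 24200·184/(339.3·191000) = 0.06871 mm
δ_CD = -12800·310/(501.4·191000) = -0.04143 mm
δ_DE = -27200·311/(455.2·191000) = -0.09729 mm
δ = Σδ_i = -0.0313 mm.

-0.0313 mm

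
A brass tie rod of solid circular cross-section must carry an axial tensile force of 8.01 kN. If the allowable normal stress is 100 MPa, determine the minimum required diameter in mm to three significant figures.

Required area A ≥ P/σ_allow = 8010/100 = 80.1 mm².
For a solid circular section, d ≥ √(4A/π) = 10.1 mm.

10.1 mm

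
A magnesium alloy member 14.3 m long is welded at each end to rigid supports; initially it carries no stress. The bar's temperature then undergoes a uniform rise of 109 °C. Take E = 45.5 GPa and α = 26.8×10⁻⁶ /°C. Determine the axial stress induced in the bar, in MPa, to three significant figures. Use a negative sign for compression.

-133 MPa

Free thermal expansion αLΔT = 26.8e-6 · 14300 · 109 = 41.77 mm.
The walls impose strain ε = −(41.77)/14300 = -2.9212e-03; σ = Eε = 45500 · -2.9212e-03 = -132.9 MPa.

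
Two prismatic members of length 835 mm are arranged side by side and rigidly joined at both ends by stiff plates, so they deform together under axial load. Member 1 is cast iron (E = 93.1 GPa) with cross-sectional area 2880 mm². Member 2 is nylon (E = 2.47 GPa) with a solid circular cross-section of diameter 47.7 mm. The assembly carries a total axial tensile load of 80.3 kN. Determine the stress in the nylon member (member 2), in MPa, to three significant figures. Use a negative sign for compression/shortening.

0.728 MPa

A_2 = 1787 mm².
Equal strain + equilibrium ⇒ each member carries load in proportion to AE: A₁E₁ = 268100000 N, A₂E₂ = 4414000 N, ΣAE = 272500000 N.
σ₂ = P·E₂/ΣAE = 80300·2470/272500000 = 0.7277 MPa.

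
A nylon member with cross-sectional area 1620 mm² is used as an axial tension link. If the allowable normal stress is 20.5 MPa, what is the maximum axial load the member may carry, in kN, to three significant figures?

33.2 kN

P_max = σ_allow · A = 20.5 · 1620 = 33210 N = 33.21 kN.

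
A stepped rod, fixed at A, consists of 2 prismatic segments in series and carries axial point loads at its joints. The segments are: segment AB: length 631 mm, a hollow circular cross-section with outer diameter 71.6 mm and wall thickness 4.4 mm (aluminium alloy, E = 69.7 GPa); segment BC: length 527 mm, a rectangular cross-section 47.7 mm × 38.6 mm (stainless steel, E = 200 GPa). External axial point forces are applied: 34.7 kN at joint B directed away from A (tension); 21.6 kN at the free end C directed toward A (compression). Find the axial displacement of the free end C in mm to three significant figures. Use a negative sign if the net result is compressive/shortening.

0.0968 mm

Internal axial forces (sectioning from the free end, tension +): N_BC = -21.6 kN, N_AB = 13.1 kN.
A_AB = 928.9 mm².
A_BC = 1841 mm².
δ_AB = 13100·631/(928.9·69700) = 0.1277 mm
δ_BC = -21600·527/(1841·200000) = -0.03091 mm
δ = Σδ_i = 0.09676 mm.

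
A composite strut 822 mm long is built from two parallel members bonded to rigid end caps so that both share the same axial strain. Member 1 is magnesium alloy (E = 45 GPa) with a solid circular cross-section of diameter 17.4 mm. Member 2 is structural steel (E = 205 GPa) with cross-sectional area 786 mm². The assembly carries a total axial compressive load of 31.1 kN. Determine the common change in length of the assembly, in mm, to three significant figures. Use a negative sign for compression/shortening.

A_1 = 237.8 mm².
Equal strain + equilibrium ⇒ each member carries load in proportion to AE: A₁E₁ = 10700000 N, A₂E₂ = 161100000 N, ΣAE = 171800000 N.
δ = PL/ΣAE = -31100·822/171800000 = -0.1488 mm.

-0.149 mm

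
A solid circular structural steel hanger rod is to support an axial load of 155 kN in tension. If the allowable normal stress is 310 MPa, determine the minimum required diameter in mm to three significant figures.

25.2 mm

Required area A ≥ P/σ_allow = 155000/310 = 500 mm².
For a solid circular section, d ≥ √(4A/π) = 25.23 mm.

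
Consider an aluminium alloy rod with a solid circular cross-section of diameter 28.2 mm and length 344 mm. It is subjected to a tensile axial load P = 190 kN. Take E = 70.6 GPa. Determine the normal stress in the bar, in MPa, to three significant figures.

304 MPa

A = 624.6 mm².
σ = N/A = 190000/624.6 = 304.2 MPa.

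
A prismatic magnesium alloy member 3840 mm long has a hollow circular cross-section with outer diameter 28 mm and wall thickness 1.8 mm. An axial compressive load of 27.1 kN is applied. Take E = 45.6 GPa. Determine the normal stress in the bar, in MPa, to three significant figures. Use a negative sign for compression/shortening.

A = 148.2 mm².
σ = N/A = -27100/148.2 = -182.9 MPa.

-183 MPa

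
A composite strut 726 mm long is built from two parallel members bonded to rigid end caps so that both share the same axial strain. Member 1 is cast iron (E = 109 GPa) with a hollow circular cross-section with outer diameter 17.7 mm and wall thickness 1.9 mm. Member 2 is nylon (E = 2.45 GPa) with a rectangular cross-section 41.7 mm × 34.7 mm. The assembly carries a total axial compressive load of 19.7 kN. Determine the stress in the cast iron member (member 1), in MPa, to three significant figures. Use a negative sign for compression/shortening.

-155 MPa

A_1 = 94.31 mm².
A_2 = 1447 mm².
Equal strain + equilibrium ⇒ each member carries load in proportion to AE: A₁E₁ = 10280000 N, A₂E₂ = 3545000 N, ΣAE = 13820000 N.
σ₁ = P·E₁/ΣAE = -19700·109000/13820000 = -155.3 MPa.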